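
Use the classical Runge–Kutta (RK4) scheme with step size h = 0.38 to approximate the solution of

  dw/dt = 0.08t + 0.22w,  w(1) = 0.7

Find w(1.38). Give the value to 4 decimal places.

0.7987

RK4: k1 = f(t_n, w_n); k2 = f(t_n + h/2, w_n + (h/2)·k1); k3 = f(t_n + h/2, w_n + (h/2)·k2); k4 = f(t_n + h, w_n + h·k3); w_{n+1} = w_n + (h/6)·(k1 + 2k2 + 2k3 + k4).
t=1.000000, w=0.700000:
  k1 = f(1.000000, 0.700000) = 0.234000
  k2 = f(1.190000, 0.744460) = 0.258981
  k3 = f(1.190000, 0.749206) = 0.260025
  k4 = f(1.380000, 0.798810) = 0.286138
  w ← 0.700000 + (0.38/6)·(k1 + 2k2 + 2k3 + k4) = 0.798683
w(1.38) ≈ 0.7987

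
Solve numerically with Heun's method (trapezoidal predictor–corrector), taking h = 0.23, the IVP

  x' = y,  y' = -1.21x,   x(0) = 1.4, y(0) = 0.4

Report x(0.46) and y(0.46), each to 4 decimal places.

1.4003, -0.4051

Heun on (x,y): k1 = f(t_n, state_n); k2 = f(t_n + h, state_n + h·k1); state_{n+1} = state_n + (h/2)·(k1 + k2).
0.000000: (1.400000, 0.400000)
  k1 = (0.400000, -1.694000)
  predictor → (1.492000, 0.010380)
  k2 = (0.010380, -1.805320)
  → (1.447194, -0.002422)
0.230000: (1.447194, -0.002422)
  k1 = (-0.002422, -1.751104)
  predictor → (1.446637, -0.405176)
  k2 = (-0.405176, -1.750430)
  → (1.400320, -0.405098)
(x(0.46), y(0.46)) ≈ (1.4003, -0.4051)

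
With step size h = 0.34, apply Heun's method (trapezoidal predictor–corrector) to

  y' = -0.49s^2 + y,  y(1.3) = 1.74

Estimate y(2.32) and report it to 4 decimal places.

2.1837

Heun: k1 = f(s_n, y_n); k2 = f(s_n + h, y_n + h·k1); y_{n+1} = y_n + (h/2)·(k1 + k2).
s=1.300000, y=1.740000:
  k1 = f(1.300000, 1.740000) = 0.911900
  k2 = f(1.640000, 2.050046) = 0.732142
  y ← 1.740000 + (0.34/2)·(0.911900 + 0.732142) = 2.019487
s=1.640000, y=2.019487:
  k1 = f(1.640000, 2.019487) = 0.701583
  k2 = f(1.980000, 2.258025) = 0.337029
  y ← 2.019487 + (0.34/2)·(0.701583 + 0.337029) = 2.196051
s=1.980000, y=2.196051:
  k1 = f(1.980000, 2.196051) = 0.275055
  k2 = f(2.320000, 2.289570) = -0.347806
  y ← 2.196051 + (0.34/2)·(0.275055 + (-0.347806)) = 2.183684
y(2.32) ≈ 2.1837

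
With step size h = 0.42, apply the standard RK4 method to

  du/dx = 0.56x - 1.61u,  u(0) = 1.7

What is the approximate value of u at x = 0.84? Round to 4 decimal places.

RK4: k1 = f(x_n, u_n); k2 = f(x_n + h/2, u_n + (h/2)·k1); k3 = f(x_n + h/2, u_n + (h/2)·k2); k4 = f(x_n + h, u_n + h·k3); u_{n+1} = u_n + (h/6)·(k1 + 2k2 + 2k3 + k4).
x=0.000000, u=1.700000:
  k1 = f(0.000000, 1.700000) = -2.737000
  k2 = f(0.210000, 1.125230) = -1.694020
  k3 = f(0.210000, 1.344256) = -2.046652
  k4 = f(0.420000, 0.840406) = -1.117854
  u ← 1.700000 + (0.42/6)·(k1 + 2k2 + 2k3 + k4) = 0.906466
x=0.420000, u=0.906466:
  k1 = f(0.420000, 0.906466) = -1.224210
  k2 = f(0.630000, 0.649382) = -0.692705
  k3 = f(0.630000, 0.760998) = -0.872407
  k4 = f(0.840000, 0.540055) = -0.399089
  u ← 0.906466 + (0.42/6)·(k1 + 2k2 + 2k3 + k4) = 0.573720
u(0.84) ≈ 0.5737

0.5737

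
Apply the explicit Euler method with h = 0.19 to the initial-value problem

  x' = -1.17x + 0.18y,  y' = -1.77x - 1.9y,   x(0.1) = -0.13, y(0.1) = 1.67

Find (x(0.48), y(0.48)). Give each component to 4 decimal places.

0.0038, 0.7246

Euler on (x,y): x_{n+1} = x_n + h·x', y_{n+1} = y_n + h·y'.
0.100000: (-0.130000, 1.670000); f=(0.452700, -2.942900) → (-0.043987, 1.110849)
0.290000: (-0.043987, 1.110849); f=(0.251418, -2.032756) → (0.003782, 0.724625)
(x(0.48), y(0.48)) ≈ (0.0038, 0.7246)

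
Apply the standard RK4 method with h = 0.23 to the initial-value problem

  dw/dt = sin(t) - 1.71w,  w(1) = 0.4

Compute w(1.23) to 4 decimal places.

0.4409

RK4: k1 = f(t_n, w_n); k2 = f(t_n + h/2, w_n + (h/2)·k1); k3 = f(t_n + h/2, w_n + (h/2)·k2); k4 = f(t_n + h, w_n + h·k3); w_{n+1} = w_n + (h/6)·(k1 + 2k2 + 2k3 + k4).
t=1.000000, w=0.400000:
  k1 = f(1.000000, 0.400000) = 0.157471
  k2 = f(1.115000, 0.418109) = 0.182944
  k3 = f(1.115000, 0.421039) = 0.177935
  k4 = f(1.230000, 0.440925) = 0.188507
  w ← 0.400000 + (0.23/6)·(k1 + 2k2 + 2k3 + k4) = 0.440930
w(1.23) ≈ 0.4409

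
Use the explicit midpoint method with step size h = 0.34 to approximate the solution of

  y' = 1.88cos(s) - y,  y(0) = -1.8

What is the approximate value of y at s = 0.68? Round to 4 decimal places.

-0.0978

Midpoint: k1 = f(s_n, y_n); k2 = f(s_n + h/2, y_n + (h/2)·k1); y_{n+1} = y_n + h·k2.
s=0.000000, y=-1.800000:
  k1 = f(0.000000, -1.800000) = 3.680000
  k2 = f(0.170000, -1.174400) = 3.027299
  y ← -1.800000 + 0.34·3.027299 = -0.770718
s=0.340000, y=-0.770718:
  k1 = f(0.340000, -0.770718) = 2.543097
  k2 = f(0.510000, -0.338392) = 1.979151
  y ← -0.770718 + 0.34·1.979151 = -0.097807
y(0.68) ≈ -0.0978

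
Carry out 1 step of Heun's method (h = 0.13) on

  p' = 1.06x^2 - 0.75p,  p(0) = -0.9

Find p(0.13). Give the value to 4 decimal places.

Heun: k1 = f(x_n, p_n); k2 = f(x_n + h, p_n + h·k1); p_{n+1} = p_n + (h/2)·(k1 + k2).
x=0.000000, p=-0.900000:
  k1 = f(0.000000, -0.900000) = 0.675000
  k2 = f(0.130000, -0.812250) = 0.627101
  p ← -0.900000 + (0.13/2)·(0.675000 + 0.627101) = -0.815363
p(0.13) ≈ -0.8154

-0.8154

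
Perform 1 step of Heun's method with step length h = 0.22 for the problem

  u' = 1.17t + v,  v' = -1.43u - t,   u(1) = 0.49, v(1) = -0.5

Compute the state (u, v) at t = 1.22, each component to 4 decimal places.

Heun on (u,v): k1 = f(t_n, state_n); k2 = f(t_n + h, state_n + h·k1); state_{n+1} = state_n + (h/2)·(k1 + k2).
1.000000: (0.490000, -0.500000)
  k1 = (0.670000, -1.700700)
  predictor → (0.637400, -0.874154)
  k2 = (0.553246, -2.131482)
  → (0.624557, -0.921540)
(u(1.22), v(1.22)) ≈ (0.6246, -0.9215)

0.6246, -0.9215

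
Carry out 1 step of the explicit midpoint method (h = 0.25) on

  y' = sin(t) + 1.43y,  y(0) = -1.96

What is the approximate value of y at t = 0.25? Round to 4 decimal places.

-2.7548

Midpoint: k1 = f(t_n, y_n); k2 = f(t_n + h/2, y_n + (h/2)·k1); y_{n+1} = y_n + h·k2.
t=0.000000, y=-1.960000:
  k1 = f(0.000000, -1.960000) = -2.802800
  k2 = f(0.125000, -2.310350) = -3.179126
  y ← -1.960000 + 0.25·(-3.179126) = -2.754781
y(0.25) ≈ -2.7548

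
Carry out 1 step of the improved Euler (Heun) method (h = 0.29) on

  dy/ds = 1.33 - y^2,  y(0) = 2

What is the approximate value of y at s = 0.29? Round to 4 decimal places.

1.5879

Heun: k1 = f(s_n, y_n); k2 = f(s_n + h, y_n + h·k1); y_{n+1} = y_n + (h/2)·(k1 + k2).
s=0.000000, y=2.000000:
  k1 = f(0.000000, 2.000000) = -2.670000
  k2 = f(0.290000, 1.225700) = -0.172340
  y ← 2.000000 + (0.29/2)·(-2.670000 + (-0.172340)) = 1.587861
y(0.29) ≈ 1.5879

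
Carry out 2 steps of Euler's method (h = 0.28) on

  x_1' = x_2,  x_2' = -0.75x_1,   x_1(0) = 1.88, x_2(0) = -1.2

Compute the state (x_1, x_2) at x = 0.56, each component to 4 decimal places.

1.0975, -1.9190

Euler on (x_1,x_2): x_1_{n+1} = x_1_n + h·x_1', x_2_{n+1} = x_2_n + h·x_2'.
0.000000: (1.880000, -1.200000); f=(-1.200000, -1.410000) → (1.544000, -1.594800)
0.280000: (1.544000, -1.594800); f=(-1.594800, -1.158000) → (1.097456, -1.919040)
(x_1(0.56), x_2(0.56)) ≈ (1.0975, -1.9190)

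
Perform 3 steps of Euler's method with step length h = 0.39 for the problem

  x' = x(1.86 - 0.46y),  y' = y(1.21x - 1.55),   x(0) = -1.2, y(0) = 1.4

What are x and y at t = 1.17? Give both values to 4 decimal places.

-5.3386, -0.1135

Euler on (x,y): x_{n+1} = x_n + h·x', y_{n+1} = y_n + h·y'.
0.000000: (-1.200000, 1.400000); f=(-1.459200, -4.202800) → (-1.769088, -0.239092)
0.390000: (-1.769088, -0.239092); f=(-3.485072, 0.882392) → (-3.128266, 0.105041)
0.780000: (-3.128266, 0.105041); f=(-5.667421, -0.560415) → (-5.338560, -0.113521)
(x(1.17), y(1.17)) ≈ (-5.3386, -0.1135)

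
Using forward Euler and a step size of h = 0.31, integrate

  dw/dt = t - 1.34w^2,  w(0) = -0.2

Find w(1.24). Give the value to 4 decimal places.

0.3315

Euler: w_{n+1} = w_n + h·f(t_n, w_n).
t=0.000000, w=-0.200000: f=-0.053600 → w ← -0.200000 + 0.31·(-0.053600) = -0.216616
t=0.310000, w=-0.216616: f=0.247124 → w ← -0.216616 + 0.31·0.247124 = -0.140008
t=0.620000, w=-0.140008: f=0.593733 → w ← -0.140008 + 0.31·0.593733 = 0.044050
t=0.930000, w=0.044050: f=0.927400 → w ← 0.044050 + 0.31·0.927400 = 0.331544
w(1.24) ≈ 0.3315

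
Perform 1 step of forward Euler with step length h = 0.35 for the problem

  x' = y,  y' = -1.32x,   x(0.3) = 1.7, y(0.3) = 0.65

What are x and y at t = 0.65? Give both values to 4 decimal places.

1.9275, -0.1354

Euler on (x,y): x_{n+1} = x_n + h·x', y_{n+1} = y_n + h·y'.
0.300000: (1.700000, 0.650000); f=(0.650000, -2.244000) → (1.927500, -0.135400)
(x(0.65), y(0.65)) ≈ (1.9275, -0.1354)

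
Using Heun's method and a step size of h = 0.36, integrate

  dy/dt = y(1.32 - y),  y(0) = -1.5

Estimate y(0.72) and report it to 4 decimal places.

Heun: k1 = f(t_n, y_n); k2 = f(t_n + h, y_n + h·k1); y_{n+1} = y_n + (h/2)·(k1 + k2).
t=0.000000, y=-1.500000:
  k1 = f(0.000000, -1.500000) = -4.230000
  k2 = f(0.360000, -3.022800) = -13.127416
  y ← -1.500000 + (0.36/2)·(-4.230000 + (-13.127416)) = -4.624335
t=0.360000, y=-4.624335:
  k1 = f(0.360000, -4.624335) = -27.488595
  k2 = f(0.720000, -14.520229) = -230.003752
  y ← -4.624335 + (0.36/2)·(-27.488595 + (-230.003752)) = -50.972957
y(0.72) ≈ -50.9730

-50.9730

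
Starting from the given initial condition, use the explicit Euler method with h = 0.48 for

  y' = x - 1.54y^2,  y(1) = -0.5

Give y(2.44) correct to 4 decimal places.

1.2489

Euler: y_{n+1} = y_n + h·f(x_n, y_n).
x=1.000000, y=-0.500000: f=0.615000 → y ← -0.500000 + 0.48·0.615000 = -0.204800
x=1.480000, y=-0.204800: f=1.415408 → y ← -0.204800 + 0.48·1.415408 = 0.474596
x=1.960000, y=0.474596: f=1.613129 → y ← 0.474596 + 0.48·1.613129 = 1.248897
y(2.44) ≈ 1.2489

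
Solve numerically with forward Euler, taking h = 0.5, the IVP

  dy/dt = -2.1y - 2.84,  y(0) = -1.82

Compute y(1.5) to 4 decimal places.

Euler: y_{n+1} = y_n + h·f(t_n, y_n).
t=0.000000, y=-1.820000: f=0.982000 → y ← -1.820000 + 0.5·0.982000 = -1.329000
t=0.500000, y=-1.329000: f=-0.049100 → y ← -1.329000 + 0.5·(-0.049100) = -1.353550
t=1.000000, y=-1.353550: f=0.002455 → y ← -1.353550 + 0.5·0.002455 = -1.352322
y(1.5) ≈ -1.3523

-1.3523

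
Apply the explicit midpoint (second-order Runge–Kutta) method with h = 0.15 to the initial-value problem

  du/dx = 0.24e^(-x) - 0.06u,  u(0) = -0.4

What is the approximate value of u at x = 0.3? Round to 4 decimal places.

Midpoint: k1 = f(x_n, u_n); k2 = f(x_n + h/2, u_n + (h/2)·k1); u_{n+1} = u_n + h·k2.
x=0.000000, u=-0.400000:
  k1 = f(0.000000, -0.400000) = 0.264000
  k2 = f(0.075000, -0.380200) = 0.245470
  u ← -0.400000 + 0.15·0.245470 = -0.363179
x=0.150000, u=-0.363179:
  k1 = f(0.150000, -0.363179) = 0.228361
  k2 = f(0.225000, -0.346052) = 0.212407
  u ← -0.363179 + 0.15·0.212407 = -0.331318
u(0.3) ≈ -0.3313

-0.3313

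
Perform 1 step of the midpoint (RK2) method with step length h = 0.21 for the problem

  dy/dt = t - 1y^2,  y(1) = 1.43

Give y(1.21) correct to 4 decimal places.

Midpoint: k1 = f(t_n, y_n); k2 = f(t_n + h/2, y_n + (h/2)·k1); y_{n+1} = y_n + h·k2.
t=1.000000, y=1.430000:
  k1 = f(1.000000, 1.430000) = -1.044900
  k2 = f(1.105000, 1.320286) = -0.638154
  y ← 1.430000 + 0.21·(-0.638154) = 1.295988
y(1.21) ≈ 1.2960

1.2960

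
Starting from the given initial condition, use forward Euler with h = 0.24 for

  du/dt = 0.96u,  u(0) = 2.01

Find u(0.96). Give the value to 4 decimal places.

Euler: u_{n+1} = u_n + h·f(t_n, u_n).
t=0.000000, u=2.010000: f=1.929600 → u ← 2.010000 + 0.24·1.929600 = 2.473104
t=0.240000, u=2.473104: f=2.374180 → u ← 2.473104 + 0.24·2.374180 = 3.042907
t=0.480000, u=3.042907: f=2.921191 → u ← 3.042907 + 0.24·2.921191 = 3.743993
t=0.720000, u=3.743993: f=3.594233 → u ← 3.743993 + 0.24·3.594233 = 4.606609
u(0.96) ≈ 4.6066

4.6066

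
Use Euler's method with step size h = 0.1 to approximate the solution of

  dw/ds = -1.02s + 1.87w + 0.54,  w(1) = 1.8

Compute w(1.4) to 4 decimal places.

Euler: w_{n+1} = w_n + h·f(s_n, w_n).
s=1.000000, w=1.800000: f=2.886000 → w ← 1.800000 + 0.1·2.886000 = 2.088600
s=1.100000, w=2.088600: f=3.323682 → w ← 2.088600 + 0.1·3.323682 = 2.420968
s=1.200000, w=2.420968: f=3.843211 → w ← 2.420968 + 0.1·3.843211 = 2.805289
s=1.300000, w=2.805289: f=4.459891 → w ← 2.805289 + 0.1·4.459891 = 3.251278
w(1.4) ≈ 3.2513

3.2513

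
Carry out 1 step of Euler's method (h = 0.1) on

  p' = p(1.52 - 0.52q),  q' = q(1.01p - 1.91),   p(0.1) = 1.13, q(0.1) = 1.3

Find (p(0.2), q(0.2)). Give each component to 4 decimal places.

1.2254, 1.2001

Euler on (p,q): p_{n+1} = p_n + h·p', q_{n+1} = q_n + h·q'.
0.100000: (1.130000, 1.300000); f=(0.953720, -0.999310) → (1.225372, 1.200069)
(p(0.2), q(0.2)) ≈ (1.2254, 1.2001)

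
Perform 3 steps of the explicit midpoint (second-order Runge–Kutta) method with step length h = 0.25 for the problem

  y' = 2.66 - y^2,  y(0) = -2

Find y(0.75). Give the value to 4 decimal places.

-11.6419

Midpoint: k1 = f(x_n, y_n); k2 = f(x_n + h/2, y_n + (h/2)·k1); y_{n+1} = y_n + h·k2.
x=0.000000, y=-2.000000:
  k1 = f(0.000000, -2.000000) = -1.340000
  k2 = f(0.125000, -2.167500) = -2.038056
  y ← -2.000000 + 0.25·(-2.038056) = -2.509514
x=0.250000, y=-2.509514:
  k1 = f(0.250000, -2.509514) = -3.637661
  k2 = f(0.375000, -2.964222) = -6.126610
  y ← -2.509514 + 0.25·(-6.126610) = -4.041167
x=0.500000, y=-4.041167:
  k1 = f(0.500000, -4.041167) = -13.671027
  k2 = f(0.625000, -5.750045) = -30.403018
  y ← -4.041167 + 0.25·(-30.403018) = -11.641921
y(0.75) ≈ -11.6419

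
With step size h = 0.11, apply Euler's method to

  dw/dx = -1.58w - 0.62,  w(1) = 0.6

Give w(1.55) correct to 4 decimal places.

-0.0104

Euler: w_{n+1} = w_n + h·f(x_n, w_n).
x=1.000000, w=0.600000: f=-1.568000 → w ← 0.600000 + 0.11·(-1.568000) = 0.427520
x=1.110000, w=0.427520: f=-1.295482 → w ← 0.427520 + 0.11·(-1.295482) = 0.285017
x=1.220000, w=0.285017: f=-1.070327 → w ← 0.285017 + 0.11·(-1.070327) = 0.167281
x=1.330000, w=0.167281: f=-0.884304 → w ← 0.167281 + 0.11·(-0.884304) = 0.070008
x=1.440000, w=0.070008: f=-0.730612 → w ← 0.070008 + 0.11·(-0.730612) = -0.010360
w(1.55) ≈ -0.0104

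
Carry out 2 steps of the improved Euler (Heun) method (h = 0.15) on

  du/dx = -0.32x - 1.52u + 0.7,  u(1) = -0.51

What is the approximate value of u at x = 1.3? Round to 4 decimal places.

Heun: k1 = f(x_n, u_n); k2 = f(x_n + h, u_n + h·k1); u_{n+1} = u_n + (h/2)·(k1 + k2).
x=1.000000, u=-0.510000:
  k1 = f(1.000000, -0.510000) = 1.155200
  k2 = f(1.150000, -0.336720) = 0.843814
  u ← -0.510000 + (0.15/2)·(1.155200 + 0.843814) = -0.360074
x=1.150000, u=-0.360074:
  k1 = f(1.150000, -0.360074) = 0.879312
  k2 = f(1.300000, -0.228177) = 0.630829
  u ← -0.360074 + (0.15/2)·(0.879312 + 0.630829) = -0.246813
u(1.3) ≈ -0.2468

-0.2468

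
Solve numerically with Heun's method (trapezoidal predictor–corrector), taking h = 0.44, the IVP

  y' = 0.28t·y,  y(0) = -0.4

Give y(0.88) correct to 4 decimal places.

-0.4455

Heun: k1 = f(t_n, y_n); k2 = f(t_n + h, y_n + h·k1); y_{n+1} = y_n + (h/2)·(k1 + k2).
t=0.000000, y=-0.400000:
  k1 = f(0.000000, -0.400000) = 0.000000
  k2 = f(0.440000, -0.400000) = -0.049280
  y ← -0.400000 + (0.44/2)·(0.000000 + (-0.049280)) = -0.410842
t=0.440000, y=-0.410842:
  k1 = f(0.440000, -0.410842) = -0.050616
  k2 = f(0.880000, -0.433113) = -0.106719
  y ← -0.410842 + (0.44/2)·(-0.050616 + (-0.106719)) = -0.445455
y(0.88) ≈ -0.4455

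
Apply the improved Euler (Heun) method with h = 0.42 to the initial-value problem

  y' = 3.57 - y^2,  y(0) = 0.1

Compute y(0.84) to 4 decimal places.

1.4097

Heun: k1 = f(t_n, y_n); k2 = f(t_n + h, y_n + h·k1); y_{n+1} = y_n + (h/2)·(k1 + k2).
t=0.000000, y=0.100000:
  k1 = f(0.000000, 0.100000) = 3.560000
  k2 = f(0.420000, 1.595200) = 1.025337
  y ← 0.100000 + (0.42/2)·(3.560000 + 1.025337) = 1.062921
t=0.420000, y=1.062921:
  k1 = f(0.420000, 1.062921) = 2.440199
  k2 = f(0.840000, 2.087805) = -0.788928
  y ← 1.062921 + (0.42/2)·(2.440199 + (-0.788928)) = 1.409688
y(0.84) ≈ 1.4097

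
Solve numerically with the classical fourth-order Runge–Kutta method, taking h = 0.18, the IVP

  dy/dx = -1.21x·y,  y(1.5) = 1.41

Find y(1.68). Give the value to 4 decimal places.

RK4: k1 = f(x_n, y_n); k2 = f(x_n + h/2, y_n + (h/2)·k1); k3 = f(x_n + h/2, y_n + (h/2)·k2); k4 = f(x_n + h, y_n + h·k3); y_{n+1} = y_n + (h/6)·(k1 + 2k2 + 2k3 + k4).
x=1.500000, y=1.410000:
  k1 = f(1.500000, 1.410000) = -2.559150
  k2 = f(1.590000, 1.179677) = -2.269580
  k3 = f(1.590000, 1.205738) = -2.319719
  k4 = f(1.680000, 0.992451) = -2.017454
  y ← 1.410000 + (0.18/6)·(k1 + 2k2 + 2k3 + k4) = 0.997344
y(1.68) ≈ 0.9973

0.9973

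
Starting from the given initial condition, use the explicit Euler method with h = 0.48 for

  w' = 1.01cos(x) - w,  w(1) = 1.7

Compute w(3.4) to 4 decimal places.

Euler: w_{n+1} = w_n + h·f(x_n, w_n).
x=1.000000, w=1.700000: f=-1.154295 → w ← 1.700000 + 0.48·(-1.154295) = 1.145939
x=1.480000, w=1.145939: f=-1.054360 → w ← 1.145939 + 0.48·(-1.054360) = 0.639846
x=1.960000, w=0.639846: f=-1.023092 → w ← 0.639846 + 0.48·(-1.023092) = 0.148762
x=2.440000, w=0.148762: f=-0.920215 → w ← 0.148762 + 0.48·(-0.920215) = -0.292942
x=2.920000, w=-0.292942: f=-0.692363 → w ← -0.292942 + 0.48·(-0.692363) = -0.625276
w(3.4) ≈ -0.6253

-0.6253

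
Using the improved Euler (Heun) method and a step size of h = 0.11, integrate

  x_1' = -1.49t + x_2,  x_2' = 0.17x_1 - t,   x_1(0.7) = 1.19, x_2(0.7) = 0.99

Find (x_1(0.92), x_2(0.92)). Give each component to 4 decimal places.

1.1289, 0.8556

Heun on (x_1,x_2): k1 = f(t_n, state_n); k2 = f(t_n + h, state_n + h·k1); state_{n+1} = state_n + (h/2)·(k1 + k2).
0.700000: (1.190000, 0.990000)
  k1 = (-0.053000, -0.497700)
  predictor → (1.184170, 0.935253)
  k2 = (-0.271647, -0.608691)
  → (1.172144, 0.929148)
0.810000: (1.172144, 0.929148)
  k1 = (-0.277752, -0.610735)
  predictor → (1.141592, 0.861968)
  k2 = (-0.508832, -0.725929)
  → (1.128882, 0.855632)
(x_1(0.92), x_2(0.92)) ≈ (1.1289, 0.8556)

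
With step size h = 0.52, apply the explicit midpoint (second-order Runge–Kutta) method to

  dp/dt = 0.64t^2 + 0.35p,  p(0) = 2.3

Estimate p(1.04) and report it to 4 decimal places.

Midpoint: k1 = f(t_n, p_n); k2 = f(t_n + h/2, p_n + (h/2)·k1); p_{n+1} = p_n + h·k2.
t=0.000000, p=2.300000:
  k1 = f(0.000000, 2.300000) = 0.805000
  k2 = f(0.260000, 2.509300) = 0.921519
  p ← 2.300000 + 0.52·0.921519 = 2.779190
t=0.520000, p=2.779190:
  k1 = f(0.520000, 2.779190) = 1.145772
  k2 = f(0.780000, 3.077091) = 1.466358
  p ← 2.779190 + 0.52·1.466358 = 3.541696
p(1.04) ≈ 3.5417

3.5417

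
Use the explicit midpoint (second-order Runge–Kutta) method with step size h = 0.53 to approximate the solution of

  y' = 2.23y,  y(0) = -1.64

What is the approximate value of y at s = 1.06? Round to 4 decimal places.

-13.6061

Midpoint: k1 = f(s_n, y_n); k2 = f(s_n + h/2, y_n + (h/2)·k1); y_{n+1} = y_n + h·k2.
s=0.000000, y=-1.640000:
  k1 = f(0.000000, -1.640000) = -3.657200
  k2 = f(0.265000, -2.609158) = -5.818422
  y ← -1.640000 + 0.53·(-5.818422) = -4.723764
s=0.530000, y=-4.723764:
  k1 = f(0.530000, -4.723764) = -10.533993
  k2 = f(0.795000, -7.515272) = -16.759057
  y ← -4.723764 + 0.53·(-16.759057) = -13.606064
y(1.06) ≈ -13.6061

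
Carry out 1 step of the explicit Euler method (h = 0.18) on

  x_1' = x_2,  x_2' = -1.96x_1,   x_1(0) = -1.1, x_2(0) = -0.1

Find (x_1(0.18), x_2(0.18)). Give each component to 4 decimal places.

-1.1180, 0.2881

Euler on (x_1,x_2): x_1_{n+1} = x_1_n + h·x_1', x_2_{n+1} = x_2_n + h·x_2'.
0.000000: (-1.100000, -0.100000); f=(-0.100000, 2.156000) → (-1.118000, 0.288080)
(x_1(0.18), x_2(0.18)) ≈ (-1.1180, 0.2881)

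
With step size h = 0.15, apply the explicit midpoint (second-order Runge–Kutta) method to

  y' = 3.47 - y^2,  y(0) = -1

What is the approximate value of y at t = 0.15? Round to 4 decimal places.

-0.5791

Midpoint: k1 = f(t_n, y_n); k2 = f(t_n + h/2, y_n + (h/2)·k1); y_{n+1} = y_n + h·k2.
t=0.000000, y=-1.000000:
  k1 = f(0.000000, -1.000000) = 2.470000
  k2 = f(0.075000, -0.814750) = 2.806182
  y ← -1.000000 + 0.15·2.806182 = -0.579073
y(0.15) ≈ -0.5791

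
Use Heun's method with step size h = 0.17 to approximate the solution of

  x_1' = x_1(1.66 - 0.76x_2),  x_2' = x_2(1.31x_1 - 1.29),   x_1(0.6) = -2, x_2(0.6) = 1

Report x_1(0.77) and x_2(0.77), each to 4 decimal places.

Heun on (x_1,x_2): k1 = f(s_n, state_n); k2 = f(s_n + h, state_n + h·k1); state_{n+1} = state_n + (h/2)·(k1 + k2).
0.600000: (-2.000000, 1.000000)
  k1 = (-1.800000, -3.910000)
  predictor → (-2.306000, 0.335300)
  k2 = (-3.240327, -1.445431)
  → (-2.428428, 0.544788)
(x_1(0.77), x_2(0.77)) ≈ (-2.4284, 0.5448)

-2.4284, 0.5448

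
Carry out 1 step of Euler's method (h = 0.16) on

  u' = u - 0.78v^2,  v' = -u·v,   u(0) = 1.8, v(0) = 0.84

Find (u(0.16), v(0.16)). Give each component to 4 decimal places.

Euler on (u,v): u_{n+1} = u_n + h·u', v_{n+1} = v_n + h·v'.
0.000000: (1.800000, 0.840000); f=(1.249632, -1.512000) → (1.999941, 0.598080)
(u(0.16), v(0.16)) ≈ (1.9999, 0.5981)

1.9999, 0.5981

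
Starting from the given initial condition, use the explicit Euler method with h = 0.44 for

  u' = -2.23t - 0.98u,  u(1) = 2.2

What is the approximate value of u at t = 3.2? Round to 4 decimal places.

Euler: u_{n+1} = u_n + h·f(t_n, u_n).
t=1.000000, u=2.200000: f=-4.386000 → u ← 2.200000 + 0.44·(-4.386000) = 0.270160
t=1.440000, u=0.270160: f=-3.475957 → u ← 0.270160 + 0.44·(-3.475957) = -1.259261
t=1.880000, u=-1.259261: f=-2.958324 → u ← -1.259261 + 0.44·(-2.958324) = -2.560924
t=2.320000, u=-2.560924: f=-2.663895 → u ← -2.560924 + 0.44·(-2.663895) = -3.733037
t=2.760000, u=-3.733037: f=-2.496423 → u ← -3.733037 + 0.44·(-2.496423) = -4.831464
u(3.2) ≈ -4.8315

-4.8315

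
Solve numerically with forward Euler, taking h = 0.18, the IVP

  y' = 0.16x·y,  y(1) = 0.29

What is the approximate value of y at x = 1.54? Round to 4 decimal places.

0.3206

Euler: y_{n+1} = y_n + h·f(x_n, y_n).
x=1.000000, y=0.290000: f=0.046400 → y ← 0.290000 + 0.18·0.046400 = 0.298352
x=1.180000, y=0.298352: f=0.056329 → y ← 0.298352 + 0.18·0.056329 = 0.308491
x=1.360000, y=0.308491: f=0.067128 → y ← 0.308491 + 0.18·0.067128 = 0.320574
y(1.54) ≈ 0.3206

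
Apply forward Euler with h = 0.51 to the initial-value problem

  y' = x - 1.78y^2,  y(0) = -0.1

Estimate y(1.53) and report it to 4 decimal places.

Euler: y_{n+1} = y_n + h·f(x_n, y_n).
x=0.000000, y=-0.100000: f=-0.017800 → y ← -0.100000 + 0.51·(-0.017800) = -0.109078
x=0.510000, y=-0.109078: f=0.488822 → y ← -0.109078 + 0.51·0.488822 = 0.140221
x=1.020000, y=0.140221: f=0.985002 → y ← 0.140221 + 0.51·0.985002 = 0.642572
y(1.53) ≈ 0.6426

0.6426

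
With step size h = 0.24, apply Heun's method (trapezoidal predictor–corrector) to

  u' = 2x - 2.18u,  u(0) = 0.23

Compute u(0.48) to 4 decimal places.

0.2646

Heun: k1 = f(x_n, u_n); k2 = f(x_n + h, u_n + h·k1); u_{n+1} = u_n + (h/2)·(k1 + k2).
x=0.000000, u=0.230000:
  k1 = f(0.000000, 0.230000) = -0.501400
  k2 = f(0.240000, 0.109664) = 0.240932
  u ← 0.230000 + (0.24/2)·(-0.501400 + 0.240932) = 0.198744
x=0.240000, u=0.198744:
  k1 = f(0.240000, 0.198744) = 0.046738
  k2 = f(0.480000, 0.209961) = 0.502285
  u ← 0.198744 + (0.24/2)·(0.046738 + 0.502285) = 0.264627
u(0.48) ≈ 0.2646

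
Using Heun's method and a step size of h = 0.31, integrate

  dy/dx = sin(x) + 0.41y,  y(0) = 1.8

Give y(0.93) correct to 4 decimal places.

3.0825

Heun: k1 = f(x_n, y_n); k2 = f(x_n + h, y_n + h·k1); y_{n+1} = y_n + (h/2)·(k1 + k2).
x=0.000000, y=1.800000:
  k1 = f(0.000000, 1.800000) = 0.738000
  k2 = f(0.310000, 2.028780) = 1.136858
  y ← 1.800000 + (0.31/2)·(0.738000 + 1.136858) = 2.090603
x=0.310000, y=2.090603:
  k1 = f(0.310000, 2.090603) = 1.162206
  k2 = f(0.620000, 2.450887) = 1.585899
  y ← 2.090603 + (0.31/2)·(1.162206 + 1.585899) = 2.516559
x=0.620000, y=2.516559:
  k1 = f(0.620000, 2.516559) = 1.612824
  k2 = f(0.930000, 3.016535) = 2.038399
  y ← 2.516559 + (0.31/2)·(1.612824 + 2.038399) = 3.082499
y(0.93) ≈ 3.0825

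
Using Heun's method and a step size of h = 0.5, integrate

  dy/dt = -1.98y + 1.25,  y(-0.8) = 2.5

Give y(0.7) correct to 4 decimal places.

Heun: k1 = f(t_n, y_n); k2 = f(t_n + h, y_n + h·k1); y_{n+1} = y_n + (h/2)·(k1 + k2).
t=-0.800000, y=2.500000:
  k1 = f(-0.800000, 2.500000) = -3.700000
  k2 = f(-0.300000, 0.650000) = -0.037000
  y ← 2.500000 + (0.5/2)·(-3.700000 + (-0.037000)) = 1.565750
t=-0.300000, y=1.565750:
  k1 = f(-0.300000, 1.565750) = -1.850185
  k2 = f(0.200000, 0.640658) = -0.018502
  y ← 1.565750 + (0.5/2)·(-1.850185 + (-0.018502)) = 1.098578
t=0.200000, y=1.098578:
  k1 = f(0.200000, 1.098578) = -0.925185
  k2 = f(0.700000, 0.635986) = -0.009252
  y ← 1.098578 + (0.5/2)·(-0.925185 + (-0.009252)) = 0.864969
y(0.7) ≈ 0.8650

0.8650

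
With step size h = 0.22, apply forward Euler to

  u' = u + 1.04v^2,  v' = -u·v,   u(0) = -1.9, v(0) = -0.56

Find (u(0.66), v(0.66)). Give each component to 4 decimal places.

-2.8452, -1.8642

Euler on (u,v): u_{n+1} = u_n + h·u', v_{n+1} = v_n + h·v'.
0.000000: (-1.900000, -0.560000); f=(-1.573856, -1.064000) → (-2.246248, -0.794080)
0.220000: (-2.246248, -0.794080); f=(-1.590463, -1.783701) → (-2.596150, -1.186494)
0.440000: (-2.596150, -1.186494); f=(-1.132071, -3.080317) → (-2.845206, -1.864164)
(u(0.66), v(0.66)) ≈ (-2.8452, -1.8642)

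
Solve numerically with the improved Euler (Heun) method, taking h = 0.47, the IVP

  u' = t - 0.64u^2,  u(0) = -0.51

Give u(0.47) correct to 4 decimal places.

Heun: k1 = f(t_n, u_n); k2 = f(t_n + h, u_n + h·k1); u_{n+1} = u_n + (h/2)·(k1 + k2).
t=0.000000, u=-0.510000:
  k1 = f(0.000000, -0.510000) = -0.166464
  k2 = f(0.470000, -0.588238) = 0.248545
  u ← -0.510000 + (0.47/2)·(-0.166464 + 0.248545) = -0.490711
u(0.47) ≈ -0.4907

-0.4907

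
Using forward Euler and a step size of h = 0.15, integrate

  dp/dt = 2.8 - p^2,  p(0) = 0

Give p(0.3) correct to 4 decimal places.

Euler: p_{n+1} = p_n + h·f(t_n, p_n).
t=0.000000, p=0.000000: f=2.800000 → p ← 0.000000 + 0.15·2.800000 = 0.420000
t=0.150000, p=0.420000: f=2.623600 → p ← 0.420000 + 0.15·2.623600 = 0.813540
p(0.3) ≈ 0.8135

0.8135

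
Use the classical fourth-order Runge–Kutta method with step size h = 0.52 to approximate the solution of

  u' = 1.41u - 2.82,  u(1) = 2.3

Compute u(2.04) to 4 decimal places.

RK4: k1 = f(t_n, u_n); k2 = f(t_n + h/2, u_n + (h/2)·k1); k3 = f(t_n + h/2, u_n + (h/2)·k2); k4 = f(t_n + h, u_n + h·k3); u_{n+1} = u_n + (h/6)·(k1 + 2k2 + 2k3 + k4).
t=1.000000, u=2.300000:
  k1 = f(1.000000, 2.300000) = 0.423000
  k2 = f(1.260000, 2.409980) = 0.578072
  k3 = f(1.260000, 2.450299) = 0.634921
  k4 = f(1.520000, 2.630159) = 0.888524
  u ← 2.300000 + (0.52/6)·(k1 + 2k2 + 2k3 + k4) = 2.623918
t=1.520000, u=2.623918:
  k1 = f(1.520000, 2.623918) = 0.879724
  k2 = f(1.780000, 2.852646) = 1.202230
  k3 = f(1.780000, 2.936497) = 1.320461
  k4 = f(2.040000, 3.310557) = 1.847886
  u ← 2.623918 + (0.52/6)·(k1 + 2k2 + 2k3 + k4) = 3.297577
u(2.04) ≈ 3.2976

3.2976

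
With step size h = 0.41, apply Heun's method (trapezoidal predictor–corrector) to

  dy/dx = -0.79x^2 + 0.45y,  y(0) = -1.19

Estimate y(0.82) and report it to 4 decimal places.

-1.8918

Heun: k1 = f(x_n, y_n); k2 = f(x_n + h, y_n + h·k1); y_{n+1} = y_n + (h/2)·(k1 + k2).
x=0.000000, y=-1.190000:
  k1 = f(0.000000, -1.190000) = -0.535500
  k2 = f(0.410000, -1.409555) = -0.767099
  y ← -1.190000 + (0.41/2)·(-0.535500 + (-0.767099)) = -1.457033
x=0.410000, y=-1.457033:
  k1 = f(0.410000, -1.457033) = -0.788464
  k2 = f(0.820000, -1.780303) = -1.332332
  y ← -1.457033 + (0.41/2)·(-0.788464 + (-1.332332)) = -1.891796
y(0.82) ≈ -1.8918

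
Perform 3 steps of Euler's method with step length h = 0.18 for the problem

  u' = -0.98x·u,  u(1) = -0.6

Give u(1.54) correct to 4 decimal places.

-0.2974

Euler: u_{n+1} = u_n + h·f(x_n, u_n).
x=1.000000, u=-0.600000: f=0.588000 → u ← -0.600000 + 0.18·0.588000 = -0.494160
x=1.180000, u=-0.494160: f=0.571447 → u ← -0.494160 + 0.18·0.571447 = -0.391300
x=1.360000, u=-0.391300: f=0.521524 → u ← -0.391300 + 0.18·0.521524 = -0.297425
u(1.54) ≈ -0.2974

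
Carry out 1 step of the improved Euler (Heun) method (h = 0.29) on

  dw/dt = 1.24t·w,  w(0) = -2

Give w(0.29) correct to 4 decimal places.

-2.1043

Heun: k1 = f(t_n, w_n); k2 = f(t_n + h, w_n + h·k1); w_{n+1} = w_n + (h/2)·(k1 + k2).
t=0.000000, w=-2.000000:
  k1 = f(0.000000, -2.000000) = 0.000000
  k2 = f(0.290000, -2.000000) = -0.719200
  w ← -2.000000 + (0.29/2)·(0.000000 + (-0.719200)) = -2.104284
w(0.29) ≈ -2.1043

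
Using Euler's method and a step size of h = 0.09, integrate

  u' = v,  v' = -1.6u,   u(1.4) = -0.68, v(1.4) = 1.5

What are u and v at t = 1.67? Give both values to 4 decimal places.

-0.2503, 1.7342

Euler on (u,v): u_{n+1} = u_n + h·u', v_{n+1} = v_n + h·v'.
1.400000: (-0.680000, 1.500000); f=(1.500000, 1.088000) → (-0.545000, 1.597920)
1.490000: (-0.545000, 1.597920); f=(1.597920, 0.872000) → (-0.401187, 1.676400)
1.580000: (-0.401187, 1.676400); f=(1.676400, 0.641900) → (-0.250311, 1.734171)
(u(1.67), v(1.67)) ≈ (-0.2503, 1.7342)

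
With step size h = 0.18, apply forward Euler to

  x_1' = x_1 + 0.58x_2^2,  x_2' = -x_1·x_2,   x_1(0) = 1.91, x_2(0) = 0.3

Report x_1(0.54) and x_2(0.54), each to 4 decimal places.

Euler on (x_1,x_2): x_1_{n+1} = x_1_n + h·x_1', x_2_{n+1} = x_2_n + h·x_2'.
0.000000: (1.910000, 0.300000); f=(1.962200, -0.573000) → (2.263196, 0.196860)
0.180000: (2.263196, 0.196860); f=(2.285673, -0.445533) → (2.674617, 0.116664)
0.360000: (2.674617, 0.116664); f=(2.682511, -0.312032) → (3.157469, 0.060498)
(x_1(0.54), x_2(0.54)) ≈ (3.1575, 0.0605)

3.1575, 0.0605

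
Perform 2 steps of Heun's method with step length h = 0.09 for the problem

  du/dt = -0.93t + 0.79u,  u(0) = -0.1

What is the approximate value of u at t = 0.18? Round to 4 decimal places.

-0.1309

Heun: k1 = f(t_n, u_n); k2 = f(t_n + h, u_n + h·k1); u_{n+1} = u_n + (h/2)·(k1 + k2).
t=0.000000, u=-0.100000:
  k1 = f(0.000000, -0.100000) = -0.079000
  k2 = f(0.090000, -0.107110) = -0.168317
  u ← -0.100000 + (0.09/2)·(-0.079000 + (-0.168317)) = -0.111129
t=0.090000, u=-0.111129:
  k1 = f(0.090000, -0.111129) = -0.171492
  k2 = f(0.180000, -0.126564) = -0.267385
  u ← -0.111129 + (0.09/2)·(-0.171492 + (-0.267385)) = -0.130879
u(0.18) ≈ -0.1309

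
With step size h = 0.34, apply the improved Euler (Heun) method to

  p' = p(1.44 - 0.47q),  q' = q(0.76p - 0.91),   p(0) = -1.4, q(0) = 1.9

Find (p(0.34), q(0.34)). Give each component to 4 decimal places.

-1.8538, 1.0317

Heun on (p,q): k1 = f(t_n, state_n); k2 = f(t_n + h, state_n + h·k1); state_{n+1} = state_n + (h/2)·(k1 + k2).
0.000000: (-1.400000, 1.900000)
  k1 = (-0.765800, -3.750600)
  predictor → (-1.660372, 0.624796)
  k2 = (-1.903361, -1.356984)
  → (-1.853757, 1.031711)
(p(0.34), q(0.34)) ≈ (-1.8538, 1.0317)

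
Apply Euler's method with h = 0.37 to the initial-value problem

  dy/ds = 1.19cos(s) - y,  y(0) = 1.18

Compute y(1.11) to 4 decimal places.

Euler: y_{n+1} = y_n + h·f(s_n, y_n).
s=0.000000, y=1.180000: f=0.010000 → y ← 1.180000 + 0.37·0.010000 = 1.183700
s=0.370000, y=1.183700: f=-0.074230 → y ← 1.183700 + 0.37·(-0.074230) = 1.156235
s=0.740000, y=1.156235: f=-0.277457 → y ← 1.156235 + 0.37·(-0.277457) = 1.053576
y(1.11) ≈ 1.0536

1.0536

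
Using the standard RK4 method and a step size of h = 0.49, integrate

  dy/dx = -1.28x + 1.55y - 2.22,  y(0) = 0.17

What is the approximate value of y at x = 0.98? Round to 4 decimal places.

RK4: k1 = f(x_n, y_n); k2 = f(x_n + h/2, y_n + (h/2)·k1); k3 = f(x_n + h/2, y_n + (h/2)·k2); k4 = f(x_n + h, y_n + h·k3); y_{n+1} = y_n + (h/6)·(k1 + 2k2 + 2k3 + k4).
x=0.000000, y=0.170000:
  k1 = f(0.000000, 0.170000) = -1.956500
  k2 = f(0.245000, -0.309342) = -3.013081
  k3 = f(0.245000, -0.568205) = -3.414317
  k4 = f(0.490000, -1.503016) = -5.176874
  y ← 0.170000 + (0.49/6)·(k1 + 2k2 + 2k3 + k4) = -1.462367
x=0.490000, y=-1.462367:
  k1 = f(0.490000, -1.462367) = -5.113869
  k2 = f(0.735000, -2.715265) = -7.369461
  k3 = f(0.735000, -3.267885) = -8.226022
  k4 = f(0.980000, -5.493118) = -11.988733
  y ← -1.462367 + (0.49/6)·(k1 + 2k2 + 2k3 + k4) = -5.406342
y(0.98) ≈ -5.4063

-5.4063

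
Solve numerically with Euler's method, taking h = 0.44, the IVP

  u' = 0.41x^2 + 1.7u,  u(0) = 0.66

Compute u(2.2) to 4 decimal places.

Euler: u_{n+1} = u_n + h·f(x_n, u_n).
x=0.000000, u=0.660000: f=1.122000 → u ← 0.660000 + 0.44·1.122000 = 1.153680
x=0.440000, u=1.153680: f=2.040632 → u ← 1.153680 + 0.44·2.040632 = 2.051558
x=0.880000, u=2.051558: f=3.805153 → u ← 2.051558 + 0.44·3.805153 = 3.725825
x=1.320000, u=3.725825: f=7.048287 → u ← 3.725825 + 0.44·7.048287 = 6.827072
x=1.760000, u=6.827072: f=12.876038 → u ← 6.827072 + 0.44·12.876038 = 12.492528
u(2.2) ≈ 12.4925

12.4925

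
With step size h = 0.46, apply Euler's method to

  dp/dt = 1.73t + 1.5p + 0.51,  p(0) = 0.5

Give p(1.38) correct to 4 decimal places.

Euler: p_{n+1} = p_n + h·f(t_n, p_n).
t=0.000000, p=0.500000: f=1.260000 → p ← 0.500000 + 0.46·1.260000 = 1.079600
t=0.460000, p=1.079600: f=2.925200 → p ← 1.079600 + 0.46·2.925200 = 2.425192
t=0.920000, p=2.425192: f=5.739388 → p ← 2.425192 + 0.46·5.739388 = 5.065310
p(1.38) ≈ 5.0653

5.0653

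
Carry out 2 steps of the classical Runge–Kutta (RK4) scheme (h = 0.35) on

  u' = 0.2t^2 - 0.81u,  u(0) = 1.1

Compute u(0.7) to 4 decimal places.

RK4: k1 = f(t_n, u_n); k2 = f(t_n + h/2, u_n + (h/2)·k1); k3 = f(t_n + h/2, u_n + (h/2)·k2); k4 = f(t_n + h, u_n + h·k3); u_{n+1} = u_n + (h/6)·(k1 + 2k2 + 2k3 + k4).
t=0.000000, u=1.100000:
  k1 = f(0.000000, 1.100000) = -0.891000
  k2 = f(0.175000, 0.944075) = -0.758576
  k3 = f(0.175000, 0.967249) = -0.777347
  k4 = f(0.350000, 0.827929) = -0.646122
  u ← 1.100000 + (0.35/6)·(k1 + 2k2 + 2k3 + k4) = 0.831144
t=0.350000, u=0.831144:
  k1 = f(0.350000, 0.831144) = -0.648726
  k2 = f(0.525000, 0.717616) = -0.526144
  k3 = f(0.525000, 0.739068) = -0.543520
  k4 = f(0.700000, 0.640911) = -0.421138
  u ← 0.831144 + (0.35/6)·(k1 + 2k2 + 2k3 + k4) = 0.643941
u(0.7) ≈ 0.6439

0.6439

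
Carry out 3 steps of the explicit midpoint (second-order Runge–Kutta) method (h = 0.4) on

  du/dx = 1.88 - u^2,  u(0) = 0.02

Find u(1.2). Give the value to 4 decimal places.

Midpoint: k1 = f(x_n, u_n); k2 = f(x_n + h/2, u_n + (h/2)·k1); u_{n+1} = u_n + h·k2.
x=0.000000, u=0.020000:
  k1 = f(0.000000, 0.020000) = 1.879600
  k2 = f(0.200000, 0.395920) = 1.723247
  u ← 0.020000 + 0.4·1.723247 = 0.709299
x=0.400000, u=0.709299:
  k1 = f(0.400000, 0.709299) = 1.376895
  k2 = f(0.600000, 0.984678) = 0.910409
  u ← 0.709299 + 0.4·0.910409 = 1.073463
x=0.800000, u=1.073463:
  k1 = f(0.800000, 1.073463) = 0.727678
  k2 = f(1.000000, 1.218998) = 0.394043
  u ← 1.073463 + 0.4·0.394043 = 1.231080
u(1.2) ≈ 1.2311

1.2311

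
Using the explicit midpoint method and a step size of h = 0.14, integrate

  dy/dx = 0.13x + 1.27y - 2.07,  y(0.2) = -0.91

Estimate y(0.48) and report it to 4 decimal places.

-1.9744

Midpoint: k1 = f(x_n, y_n); k2 = f(x_n + h/2, y_n + (h/2)·k1); y_{n+1} = y_n + h·k2.
x=0.200000, y=-0.910000:
  k1 = f(0.200000, -0.910000) = -3.199700
  k2 = f(0.270000, -1.133979) = -3.475053
  y ← -0.910000 + 0.14·(-3.475053) = -1.396507
x=0.340000, y=-1.396507:
  k1 = f(0.340000, -1.396507) = -3.799364
  k2 = f(0.410000, -1.662463) = -4.128028
  y ← -1.396507 + 0.14·(-4.128028) = -1.974431
y(0.48) ≈ -1.9744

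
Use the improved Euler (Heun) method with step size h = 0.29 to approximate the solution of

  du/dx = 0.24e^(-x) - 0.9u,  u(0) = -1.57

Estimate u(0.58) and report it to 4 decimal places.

-0.8595

Heun: k1 = f(x_n, u_n); k2 = f(x_n + h, u_n + h·k1); u_{n+1} = u_n + (h/2)·(k1 + k2).
x=0.000000, u=-1.570000:
  k1 = f(0.000000, -1.570000) = 1.653000
  k2 = f(0.290000, -1.090630) = 1.161150
  u ← -1.570000 + (0.29/2)·(1.653000 + 1.161150) = -1.161948
x=0.290000, u=-1.161948:
  k1 = f(0.290000, -1.161948) = 1.225337
  k2 = f(0.580000, -0.806601) = 0.860316
  u ← -1.161948 + (0.29/2)·(1.225337 + 0.860316) = -0.859529
u(0.58) ≈ -0.8595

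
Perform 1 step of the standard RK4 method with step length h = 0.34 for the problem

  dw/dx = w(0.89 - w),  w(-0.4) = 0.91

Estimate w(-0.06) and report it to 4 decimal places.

0.9047

RK4: k1 = f(x_n, w_n); k2 = f(x_n + h/2, w_n + (h/2)·k1); k3 = f(x_n + h/2, w_n + (h/2)·k2); k4 = f(x_n + h, w_n + h·k3); w_{n+1} = w_n + (h/6)·(k1 + 2k2 + 2k3 + k4).
x=-0.400000, w=0.910000:
  k1 = f(-0.400000, 0.910000) = -0.018200
  k2 = f(-0.230000, 0.906906) = -0.015332
  k3 = f(-0.230000, 0.907394) = -0.015783
  k4 = f(-0.060000, 0.904634) = -0.013238
  w ← 0.910000 + (0.34/6)·(k1 + 2k2 + 2k3 + k4) = 0.904692
w(-0.06) ≈ 0.9047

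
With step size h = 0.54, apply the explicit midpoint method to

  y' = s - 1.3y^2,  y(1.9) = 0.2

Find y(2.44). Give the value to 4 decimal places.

1.0288

Midpoint: k1 = f(s_n, y_n); k2 = f(s_n + h/2, y_n + (h/2)·k1); y_{n+1} = y_n + h·k2.
s=1.900000, y=0.200000:
  k1 = f(1.900000, 0.200000) = 1.848000
  k2 = f(2.170000, 0.698960) = 1.534891
  y ← 0.200000 + 0.54·1.534891 = 1.028841
y(2.44) ≈ 1.0288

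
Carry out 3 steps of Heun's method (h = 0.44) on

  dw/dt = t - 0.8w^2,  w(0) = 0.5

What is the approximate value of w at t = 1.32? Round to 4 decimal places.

0.9490

Heun: k1 = f(t_n, w_n); k2 = f(t_n + h, w_n + h·k1); w_{n+1} = w_n + (h/2)·(k1 + k2).
t=0.000000, w=0.500000:
  k1 = f(0.000000, 0.500000) = -0.200000
  k2 = f(0.440000, 0.412000) = 0.304205
  w ← 0.500000 + (0.44/2)·(-0.200000 + 0.304205) = 0.522925
t=0.440000, w=0.522925:
  k1 = f(0.440000, 0.522925) = 0.221240
  k2 = f(0.880000, 0.620270) = 0.572212
  w ← 0.522925 + (0.44/2)·(0.221240 + 0.572212) = 0.697484
t=0.880000, w=0.697484:
  k1 = f(0.880000, 0.697484) = 0.490813
  k2 = f(1.320000, 0.913442) = 0.652499
  w ← 0.697484 + (0.44/2)·(0.490813 + 0.652499) = 0.949013
w(1.32) ≈ 0.9490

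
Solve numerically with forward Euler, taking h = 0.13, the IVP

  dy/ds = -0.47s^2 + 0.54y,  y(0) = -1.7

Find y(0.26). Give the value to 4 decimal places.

-1.9481

Euler: y_{n+1} = y_n + h·f(s_n, y_n).
s=0.000000, y=-1.700000: f=-0.918000 → y ← -1.700000 + 0.13·(-0.918000) = -1.819340
s=0.130000, y=-1.819340: f=-0.990387 → y ← -1.819340 + 0.13·(-0.990387) = -1.948090
y(0.26) ≈ -1.9481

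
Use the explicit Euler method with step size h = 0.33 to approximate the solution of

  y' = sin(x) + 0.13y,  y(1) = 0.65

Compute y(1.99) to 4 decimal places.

1.7022

Euler: y_{n+1} = y_n + h·f(x_n, y_n).
x=1.000000, y=0.650000: f=0.925971 → y ← 0.650000 + 0.33·0.925971 = 0.955570
x=1.330000, y=0.955570: f=1.095373 → y ← 0.955570 + 0.33·1.095373 = 1.317043
x=1.660000, y=1.317043: f=1.167240 → y ← 1.317043 + 0.33·1.167240 = 1.702232
y(1.99) ≈ 1.7022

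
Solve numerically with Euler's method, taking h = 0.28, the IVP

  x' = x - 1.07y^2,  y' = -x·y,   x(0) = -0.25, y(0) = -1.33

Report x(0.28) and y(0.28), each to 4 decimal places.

-0.8500, -1.4231

Euler on (x,y): x_{n+1} = x_n + h·x', y_{n+1} = y_n + h·y'.
0.000000: (-0.250000, -1.330000); f=(-2.142723, -0.332500) → (-0.849962, -1.423100)
(x(0.28), y(0.28)) ≈ (-0.8500, -1.4231)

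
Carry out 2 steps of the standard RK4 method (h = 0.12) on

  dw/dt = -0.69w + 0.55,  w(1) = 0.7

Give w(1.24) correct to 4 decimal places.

RK4: k1 = f(t_n, w_n); k2 = f(t_n + h/2, w_n + (h/2)·k1); k3 = f(t_n + h/2, w_n + (h/2)·k2); k4 = f(t_n + h, w_n + h·k3); w_{n+1} = w_n + (h/6)·(k1 + 2k2 + 2k3 + k4).
t=1.000000, w=0.700000:
  k1 = f(1.000000, 0.700000) = 0.067000
  k2 = f(1.060000, 0.704020) = 0.064226
  k3 = f(1.060000, 0.703854) = 0.064341
  k4 = f(1.120000, 0.707721) = 0.061673
  w ← 0.700000 + (0.12/6)·(k1 + 2k2 + 2k3 + k4) = 0.707716
t=1.120000, w=0.707716:
  k1 = f(1.120000, 0.707716) = 0.061676
  k2 = f(1.180000, 0.711417) = 0.059122
  k3 = f(1.180000, 0.711263) = 0.059228
  k4 = f(1.240000, 0.714824) = 0.056772
  w ← 0.707716 + (0.12/6)·(k1 + 2k2 + 2k3 + k4) = 0.714819
w(1.24) ≈ 0.7148

0.7148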